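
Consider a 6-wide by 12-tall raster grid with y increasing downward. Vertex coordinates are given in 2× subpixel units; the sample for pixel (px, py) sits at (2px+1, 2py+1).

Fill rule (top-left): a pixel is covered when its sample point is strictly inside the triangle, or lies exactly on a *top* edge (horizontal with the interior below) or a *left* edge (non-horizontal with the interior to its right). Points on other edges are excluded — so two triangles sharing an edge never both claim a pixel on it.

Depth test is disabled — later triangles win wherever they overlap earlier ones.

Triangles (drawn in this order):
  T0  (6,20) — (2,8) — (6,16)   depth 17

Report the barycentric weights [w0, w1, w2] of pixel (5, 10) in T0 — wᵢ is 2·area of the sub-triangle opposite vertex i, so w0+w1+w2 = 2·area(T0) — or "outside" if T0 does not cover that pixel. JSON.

T0:
  2·area = 16
  edge (6, 20)→(2, 8): d=(-4,-12) top-left  bias=+0
  edge (2, 8)→(6, 16): d=(4,8) right/bottom  bias=-1
  edge (6, 16)→(6, 20): d=(0,4) right/bottom  bias=-1
    (0,2)@(1, 5): e=[0,-4,20] → ·  [on edge]
    (1,5)@(3, 11): e=[0,4,12] → █  [on edge]
    (2,5)@(5, 11): e=[24,-12,4] → ·
    (1,6)@(3, 13): e=[-8,12,12] → ·
    (2,7)@(5, 15): e=[8,4,4] → █
    (3,7)@(7, 15): e=[32,-12,-4] → ·
    (2,8)@(5, 17): e=[0,12,4] → █  [on edge]
    (3,8)@(7, 17): e=[24,-4,-4] → ·
    (2,9)@(5, 19): e=[-8,20,4] → ·
    (3,11)@(7, 23): e=[0,20,-4] → ·  [on edge]
  covered (3 px):
    · · · · · ·
    · · · · · ·
    · · · · · ·
    · · · · · ·
    · · · · · ·
    · █ · · · ·
    · · · · · ·
    · · █ · · ·
    · · █ · · ·
    · · · · · ·
    · · · · · ·
    · · · · · ·

Answer: "outside"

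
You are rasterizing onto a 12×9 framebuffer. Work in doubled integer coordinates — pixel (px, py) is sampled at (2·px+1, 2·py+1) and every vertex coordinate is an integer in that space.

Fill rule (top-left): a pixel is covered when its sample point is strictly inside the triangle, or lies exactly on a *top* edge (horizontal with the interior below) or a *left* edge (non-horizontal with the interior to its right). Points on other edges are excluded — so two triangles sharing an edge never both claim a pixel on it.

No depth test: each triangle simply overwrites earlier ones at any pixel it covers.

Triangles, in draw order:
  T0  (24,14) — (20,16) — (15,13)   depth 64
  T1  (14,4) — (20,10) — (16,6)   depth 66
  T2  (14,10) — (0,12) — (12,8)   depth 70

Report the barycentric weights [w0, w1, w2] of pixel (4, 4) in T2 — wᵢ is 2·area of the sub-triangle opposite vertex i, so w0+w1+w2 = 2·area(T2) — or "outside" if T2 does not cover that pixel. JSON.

T0:
  2·area = 22
  edge (24, 14)→(20, 16): d=(-4,2) right/bottom  bias=-1
  edge (20, 16)→(15, 13): d=(-5,-3) top-left  bias=+0
  edge (15, 13)→(24, 14): d=(9,1) right/bottom  bias=-1
    (2,3)@(5, 7): e=[66,0,-44] → .  [on edge]
    (7,6)@(15, 13): e=[22,0,0] → .  [on edge]
    (9,7)@(19, 15): e=[6,2,14] → X
    (10,7)@(21, 15): e=[2,8,12] → X
    (11,7)@(23, 15): e=[-2,14,10] → .
    (9,8)@(19, 17): e=[-2,-8,32] → .
    (10,8)@(21, 17): e=[-6,-2,30] → .
  covered (2 px):
    . . . . . . . . . . . .
    . . . . . . . . . . . .
    . . . . . . . . . . . .
    . . . . . . . . . . . .
    . . . . . . . . . . . .
    . . . . . . . . . . . .
    . . . . . . . . . . . .
    . . . . . . . . . X X .
    . . . . . . . . . . . .
T1:
  degenerate (2·area = 0) — covers nothing
T2:
  2·area = 32
  edge (14, 10)→(0, 12): d=(-14,2) right/bottom  bias=-1
  edge (0, 12)→(12, 8): d=(12,-4) top-left  bias=+0
  edge (12, 8)→(14, 10): d=(2,2) right/bottom  bias=-1
    (2,0)@(5, 1): e=[144,-112,0] → .  [on edge]
    (3,1)@(7, 3): e=[112,-80,0] → .  [on edge]
    (4,2)@(9, 5): e=[80,-48,0] → .  [on edge]
    (10,2)@(21, 5): e=[56,0,-24] → .  [on edge]
    (5,3)@(11, 7): e=[48,-16,0] → .  [on edge]
    (7,3)@(15, 7): e=[40,0,-8] → .  [on edge]
    (4,4)@(9, 9): e=[24,0,8] → X  [on edge]
    (5,4)@(11, 9): e=[20,8,4] → X
    (6,4)@(13, 9): e=[16,16,0] → .  [on edge]
    (10,4)@(21, 9): e=[0,48,-16] → .  [on edge]
    (1,5)@(3, 11): e=[8,0,24] → X  [on edge]
    (2,5)@(5, 11): e=[4,8,20] → X
    (3,5)@(7, 11): e=[0,16,16] → .  [on edge]
    (7,5)@(15, 11): e=[-16,48,0] → .  [on edge]
    (8,6)@(17, 13): e=[-48,80,0] → .  [on edge]
    (9,7)@(19, 15): e=[-80,112,0] → .  [on edge]
    (10,8)@(21, 17): e=[-112,144,0] → .  [on edge]
  covered (4 px):
    . . . . . . . . . . . .
    . . . . . . . . . . . .
    . . . . . . . . . . . .
    . . . . . . . . . . . .
    . . . . X X . . . . . .
    . X X . . . . . . . . .
    . . . . . . . . . . . .
    . . . . . . . . . . . .
    . . . . . . . . . . . .

Answer: [0,8,24]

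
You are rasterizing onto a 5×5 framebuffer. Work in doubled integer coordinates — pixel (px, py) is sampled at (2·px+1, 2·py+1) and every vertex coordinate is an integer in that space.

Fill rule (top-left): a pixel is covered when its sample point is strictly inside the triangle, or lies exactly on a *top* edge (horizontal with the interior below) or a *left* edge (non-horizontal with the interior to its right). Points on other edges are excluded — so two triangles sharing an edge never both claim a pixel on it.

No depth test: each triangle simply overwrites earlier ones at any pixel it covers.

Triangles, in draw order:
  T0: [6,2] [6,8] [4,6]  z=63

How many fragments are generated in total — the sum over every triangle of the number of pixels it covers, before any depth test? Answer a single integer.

T0:
  2·area = 12
  edge (6, 2)→(6, 8): d=(0,6) right/bottom  bias=-1
  edge (6, 8)→(4, 6): d=(-2,-2) top-left  bias=+0
  edge (4, 6)→(6, 2): d=(2,-4) top-left  bias=+0
    (0,1)@(1, 3): e=[30,0,-18] → ·  [on edge]
    (1,2)@(3, 5): e=[18,0,-6] → ·  [on edge]
    (2,2)@(5, 5): e=[6,4,2] → █
    (3,2)@(7, 5): e=[-6,8,10] → ·
    (2,3)@(5, 7): e=[6,0,6] → █  [on edge]
    (3,3)@(7, 7): e=[-6,4,14] → ·
    (2,4)@(5, 9): e=[6,-4,10] → ·
    (3,4)@(7, 9): e=[-6,0,18] → ·  [on edge]
  covered (2 px):
    · · · · ·
    · · · · ·
    · · █ · ·
    · · █ · ·
    · · · · ·

Answer: 2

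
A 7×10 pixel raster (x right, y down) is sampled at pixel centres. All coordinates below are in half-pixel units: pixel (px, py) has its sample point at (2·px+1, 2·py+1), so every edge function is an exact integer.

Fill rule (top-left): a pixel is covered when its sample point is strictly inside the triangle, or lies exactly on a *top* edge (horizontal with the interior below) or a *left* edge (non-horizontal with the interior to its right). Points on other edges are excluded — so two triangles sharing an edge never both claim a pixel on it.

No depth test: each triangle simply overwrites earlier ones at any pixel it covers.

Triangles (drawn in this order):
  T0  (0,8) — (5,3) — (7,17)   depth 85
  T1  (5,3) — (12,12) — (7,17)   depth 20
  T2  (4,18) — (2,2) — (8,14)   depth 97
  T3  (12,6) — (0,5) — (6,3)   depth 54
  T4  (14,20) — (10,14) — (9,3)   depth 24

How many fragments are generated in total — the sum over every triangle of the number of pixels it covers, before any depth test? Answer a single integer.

T0:
  2·area = 80
  edge (0, 8)→(5, 3): d=(5,-5) top-left  bias=+0
  edge (5, 3)→(7, 17): d=(2,14) right/bottom  bias=-1
  edge (7, 17)→(0, 8): d=(-7,-9) top-left  bias=+0
    (3,0)@(7, 1): e=[0,-32,112] → ·  [on edge]
    (2,1)@(5, 3): e=[0,0,80] → ·  [on edge]
    (1,2)@(3, 5): e=[0,32,48] → #  [on edge]
    (2,2)@(5, 5): e=[10,4,66] → #
    (3,2)@(7, 5): e=[20,-24,84] → ·
    (0,3)@(1, 7): e=[0,64,16] → #  [on edge]
    (3,3)@(7, 7): e=[30,-20,70] → ·
    (0,4)@(1, 9): e=[10,68,2] → #
    (3,4)@(7, 9): e=[40,-16,56] → ·
    (0,5)@(1, 11): e=[20,72,-12] → ·
    (1,5)@(3, 11): e=[30,44,6] → #
    (3,5)@(7, 11): e=[50,-12,42] → ·
    (3,8)@(7, 17): e=[80,0,0] → ·  [on edge]
  covered (11 px):
    · · · · · · ·
    · · · · · · ·
    · # # · · · ·
    # # # · · · ·
    # # # · · · ·
    · # # · · · ·
    · · # · · · ·
    · · · · · · ·
    · · · · · · ·
    · · · · · · ·
T1:
  2·area = 80
  edge (5, 3)→(12, 12): d=(7,9) right/bottom  bias=-1
  edge (12, 12)→(7, 17): d=(-5,5) right/bottom  bias=-1
  edge (7, 17)→(5, 3): d=(-2,-14) top-left  bias=+0
    (2,1)@(5, 3): e=[0,80,0] → ·  [on edge]
    (3,3)@(7, 7): e=[10,50,20] → #
    (4,3)@(9, 7): e=[-8,40,48] → ·
    (3,4)@(7, 9): e=[24,40,16] → #
    (4,4)@(9, 9): e=[6,30,44] → #
    (5,4)@(11, 9): e=[-12,20,72] → ·
    (3,5)@(7, 11): e=[38,30,12] → #
    (5,5)@(11, 11): e=[2,10,68] → #
    (6,5)@(13, 11): e=[-16,0,96] → ·  [on edge]
    (3,6)@(7, 13): e=[52,20,8] → #
    (5,6)@(11, 13): e=[16,0,64] → ·  [on edge]
    (3,7)@(7, 15): e=[66,10,4] → #
    (4,7)@(9, 15): e=[48,0,32] → ·  [on edge]
    (3,8)@(7, 17): e=[80,0,0] → ·  [on edge]
    (2,9)@(5, 19): e=[112,0,-32] → ·  [on edge]
  covered (9 px):
    · · · · · · ·
    · · · · · · ·
    · · · · · · ·
    · · · # · · ·
    · · · # # · ·
    · · · # # # ·
    · · · # # · ·
    · · · # · · ·
    · · · · · · ·
    · · · · · · ·
T2:
  2·area = 72
  edge (4, 18)→(2, 2): d=(-2,-16) top-left  bias=+0
  edge (2, 2)→(8, 14): d=(6,12) right/bottom  bias=-1
  edge (8, 14)→(4, 18): d=(-4,4) right/bottom  bias=-1
    (1,2)@(3, 5): e=[10,6,56] → #
    (2,2)@(5, 5): e=[42,-18,48] → ·
    (1,3)@(3, 7): e=[6,18,48] → #
    (2,3)@(5, 7): e=[38,-6,40] → ·
    (1,4)@(3, 9): e=[2,30,40] → #
    (2,4)@(5, 9): e=[34,6,32] → #
    (3,4)@(7, 9): e=[66,-18,24] → ·
    (6,4)@(13, 9): e=[162,-90,0] → ·  [on edge]
    (1,5)@(3, 11): e=[-2,42,32] → ·
    (2,5)@(5, 11): e=[30,18,24] → #
    (3,5)@(7, 11): e=[62,-6,16] → ·
    (5,5)@(11, 11): e=[126,-54,0] → ·  [on edge]
    (4,6)@(9, 13): e=[90,-18,0] → ·  [on edge]
    (3,7)@(7, 15): e=[54,18,0] → ·  [on edge]
    (2,8)@(5, 17): e=[18,54,0] → ·  [on edge]
    (1,9)@(3, 19): e=[-18,90,0] → ·  [on edge]
  covered (8 px):
    · · · · · · ·
    · · · · · · ·
    · # · · · · ·
    · # · · · · ·
    · # # · · · ·
    · · # · · · ·
    · · # # · · ·
    · · # · · · ·
    · · · · · · ·
    · · · · · · ·
T3:
  2·area = 30
  edge (12, 6)→(0, 5): d=(-12,-1) top-left  bias=+0
  edge (0, 5)→(6, 3): d=(6,-2) top-left  bias=+0
  edge (6, 3)→(12, 6): d=(6,3) right/bottom  bias=-1
    (0,2)@(1, 5): e=[1,2,27] → #
    (1,2)@(3, 5): e=[3,6,21] → #
    (2,2)@(5, 5): e=[5,10,15] → #
    (3,2)@(7, 5): e=[7,14,9] → #
    (4,2)@(9, 5): e=[9,18,3] → #
    (5,2)@(11, 5): e=[11,22,-3] → ·
    (0,3)@(1, 7): e=[-23,14,39] → ·
    (1,3)@(3, 7): e=[-21,18,33] → ·
    (2,3)@(5, 7): e=[-19,22,27] → ·
    (3,3)@(7, 7): e=[-17,26,21] → ·
    (4,3)@(9, 7): e=[-15,30,15] → ·
  covered (5 px):
    · · · · · · ·
    · · · · · · ·
    # # # # # · ·
    · · · · · · ·
    · · · · · · ·
    · · · · · · ·
    · · · · · · ·
    · · · · · · ·
    · · · · · · ·
    · · · · · · ·
T4:
  2·area = 38
  edge (14, 20)→(10, 14): d=(-4,-6) top-left  bias=+0
  edge (10, 14)→(9, 3): d=(-1,-11) top-left  bias=+0
  edge (9, 3)→(14, 20): d=(5,17) right/bottom  bias=-1
    (4,1)@(9, 3): e=[38,0,0] → ·  [on edge]
    (5,5)@(11, 11): e=[18,14,6] → #
    (6,5)@(13, 11): e=[30,36,-28] → ·
    (5,6)@(11, 13): e=[10,12,16] → #
    (6,6)@(13, 13): e=[22,34,-18] → ·
    (5,7)@(11, 15): e=[2,10,26] → #
    (6,7)@(13, 15): e=[14,32,-8] → ·
    (5,8)@(11, 17): e=[-6,8,36] → ·
    (6,8)@(13, 17): e=[6,30,2] → #
    (6,9)@(13, 19): e=[-2,28,12] → ·
  covered (4 px):
    · · · · · · ·
    · · · · · · ·
    · · · · · · ·
    · · · · · · ·
    · · · · · · ·
    · · · · · # ·
    · · · · · # ·
    · · · · · # ·
    · · · · · · #
    · · · · · · ·

Result: 37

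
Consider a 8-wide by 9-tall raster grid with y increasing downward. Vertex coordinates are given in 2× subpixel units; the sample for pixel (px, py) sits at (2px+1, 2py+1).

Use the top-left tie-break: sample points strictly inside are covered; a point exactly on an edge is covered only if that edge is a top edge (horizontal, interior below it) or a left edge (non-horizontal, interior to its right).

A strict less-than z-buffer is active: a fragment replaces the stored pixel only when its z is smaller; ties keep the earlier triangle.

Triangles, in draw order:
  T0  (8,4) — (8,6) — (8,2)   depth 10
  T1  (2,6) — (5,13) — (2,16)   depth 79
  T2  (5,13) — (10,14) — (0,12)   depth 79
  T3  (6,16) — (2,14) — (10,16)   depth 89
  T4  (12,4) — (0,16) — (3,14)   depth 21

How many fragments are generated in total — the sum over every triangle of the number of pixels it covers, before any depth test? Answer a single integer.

T0:
  degenerate (2·area = 0) — covers nothing
T1:
  2·area = 30
  edge (2, 6)→(5, 13): d=(3,7) right/bottom  bias=-1
  edge (5, 13)→(2, 16): d=(-3,3) right/bottom  bias=-1
  edge (2, 16)→(2, 6): d=(0,-10) top-left  bias=+0
    (7,1)@(15, 3): e=[-100,0,130] → .  [on edge]
    (6,2)@(13, 5): e=[-80,0,110] → .  [on edge]
    (5,3)@(11, 7): e=[-60,0,90] → .  [on edge]
    (1,4)@(3, 9): e=[2,18,10] → X
    (2,4)@(5, 9): e=[-12,12,30] → .
    (4,4)@(9, 9): e=[-40,0,70] → .  [on edge]
    (1,5)@(3, 11): e=[8,12,10] → X
    (2,5)@(5, 11): e=[-6,6,30] → .
    (3,5)@(7, 11): e=[-20,0,50] → .  [on edge]
    (1,6)@(3, 13): e=[14,6,10] → X
    (2,6)@(5, 13): e=[0,0,30] → .  [on edge]
    (1,7)@(3, 15): e=[20,0,10] → .  [on edge]
    (0,8)@(1, 17): e=[40,0,-10] → .  [on edge]
  covered (3 px):
    . . . . . . . .
    . . . . . . . .
    . . . . . . . .
    . . . . . . . .
    . X . . . . . .
    . X . . . . . .
    . X . . . . . .
    . . . . . . . .
    . . . . . . . .
T2:
  degenerate (2·area = 0) — covers nothing
T3:
  2·area = 8
  edge (6, 16)→(2, 14): d=(-4,-2) top-left  bias=+0
  edge (2, 14)→(10, 16): d=(8,2) right/bottom  bias=-1
  edge (10, 16)→(6, 16): d=(-4,0) right/bottom  bias=-1
    (2,7)@(5, 15): e=[2,2,4] → X
    (3,7)@(7, 15): e=[6,-2,4] → .
    (2,8)@(5, 17): e=[-6,18,-4] → .
  covered (1 px):
    . . . . . . . .
    . . . . . . . .
    . . . . . . . .
    . . . . . . . .
    . . . . . . . .
    . . . . . . . .
    . . . . . . . .
    . . X . . . . .
    . . . . . . . .
T4:
  2·area = 12  (B↔C swapped to make it positive)
  edge (12, 4)→(3, 14): d=(-9,10) right/bottom  bias=-1
  edge (3, 14)→(0, 16): d=(-3,2) right/bottom  bias=-1
  edge (0, 16)→(12, 4): d=(12,-12) top-left  bias=+0
    (7,0)@(15, 1): e=[-3,15,0] → .  [on edge]
    (6,1)@(13, 3): e=[-1,13,0] → .  [on edge]
    (5,2)@(11, 5): e=[1,11,0] → X  [on edge]
    (6,2)@(13, 5): e=[-19,7,24] → .
    (4,3)@(9, 7): e=[3,9,0] → X  [on edge]
    (5,3)@(11, 7): e=[-17,5,24] → .
    (3,4)@(7, 9): e=[5,7,0] → X  [on edge]
    (4,4)@(9, 9): e=[-15,3,24] → .
    (2,5)@(5, 11): e=[7,5,0] → X  [on edge]
    (3,5)@(7, 11): e=[-13,1,24] → .
    (1,6)@(3, 13): e=[9,3,0] → X  [on edge]
    (2,6)@(5, 13): e=[-11,-1,24] → .
    (0,7)@(1, 15): e=[11,1,0] → X  [on edge]
  covered (6 px):
    . . . . . . . .
    . . . . . . . .
    . . . . . X . .
    . . . . X . . .
    . . . X . . . .
    . . X . . . . .
    . X . . . . . .
    X . . . . . . .
    . . . . . . . .

Result: 10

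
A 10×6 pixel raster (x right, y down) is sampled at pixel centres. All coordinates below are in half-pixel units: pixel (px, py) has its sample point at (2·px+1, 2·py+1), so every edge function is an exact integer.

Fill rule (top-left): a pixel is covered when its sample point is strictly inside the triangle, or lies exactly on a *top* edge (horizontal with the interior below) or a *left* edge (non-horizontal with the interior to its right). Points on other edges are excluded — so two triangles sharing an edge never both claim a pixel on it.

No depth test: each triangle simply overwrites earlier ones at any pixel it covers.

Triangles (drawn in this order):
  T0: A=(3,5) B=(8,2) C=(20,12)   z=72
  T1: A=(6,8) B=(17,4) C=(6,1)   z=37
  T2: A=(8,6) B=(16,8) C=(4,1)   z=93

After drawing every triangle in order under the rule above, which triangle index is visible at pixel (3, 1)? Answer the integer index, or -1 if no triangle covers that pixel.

T0:
  2·area = 86
  edge (3, 5)→(8, 2): d=(5,-3) top-left  bias=+0
  edge (8, 2)→(20, 12): d=(12,10) right/bottom  bias=-1
  edge (20, 12)→(3, 5): d=(-17,-7) top-left  bias=+0
    (3,1)@(7, 3): e=[2,22,62] → #
    (4,1)@(9, 3): e=[8,2,76] → #
    (5,1)@(11, 3): e=[14,-18,90] → ·
    (1,2)@(3, 5): e=[0,86,0] → #  [on edge]
    (2,2)@(5, 5): e=[6,66,14] → #
    (5,2)@(11, 5): e=[24,6,56] → #
    (6,2)@(13, 5): e=[30,-14,70] → ·
    (1,3)@(3, 7): e=[10,110,-34] → ·
    (2,3)@(5, 7): e=[16,90,-20] → ·
    (3,3)@(7, 7): e=[22,70,-6] → ·
    (4,3)@(9, 7): e=[28,50,8] → #
    (6,3)@(13, 7): e=[40,10,36] → #
  covered (12 px):
    · · · · · · · · · ·
    · · · # # · · · · ·
    · # # # # # · · · ·
    · · · · # # # · · ·
    · · · · · · # # · ·
    · · · · · · · · · ·
T1:
  2·area = 77  (B↔C swapped to make it positive)
  edge (6, 8)→(6, 1): d=(0,-7) top-left  bias=+0
  edge (6, 1)→(17, 4): d=(11,3) right/bottom  bias=-1
  edge (17, 4)→(6, 8): d=(-11,4) right/bottom  bias=-1
    (3,1)@(7, 3): e=[7,19,51] → #
    (4,1)@(9, 3): e=[21,13,43] → #
    (5,1)@(11, 3): e=[35,7,35] → #
    (6,1)@(13, 3): e=[49,1,27] → #
    (7,1)@(15, 3): e=[63,-5,19] → ·
    (3,2)@(7, 5): e=[7,41,29] → #
    (7,2)@(15, 5): e=[63,17,-3] → ·
    (3,3)@(7, 7): e=[7,63,7] → #
    (4,3)@(9, 7): e=[21,57,-1] → ·
    (5,3)@(11, 7): e=[35,51,-9] → ·
    (6,3)@(13, 7): e=[49,45,-17] → ·
    (3,4)@(7, 9): e=[7,85,-15] → ·
  covered (9 px):
    · · · · · · · · · ·
    · · · # # # # · · ·
    · · · # # # # · · ·
    · · · # · · · · · ·
    · · · · · · · · · ·
    · · · · · · · · · ·
T2:
  2·area = 32  (B↔C swapped to make it positive)
  edge (8, 6)→(4, 1): d=(-4,-5) top-left  bias=+0
  edge (4, 1)→(16, 8): d=(12,7) right/bottom  bias=-1
  edge (16, 8)→(8, 6): d=(-8,-2) top-left  bias=+0
    (3,1)@(7, 3): e=[7,3,22] → #
    (4,1)@(9, 3): e=[17,-11,26] → ·
    (3,2)@(7, 5): e=[-1,27,6] → ·
    (4,2)@(9, 5): e=[9,13,10] → #
    (5,2)@(11, 5): e=[19,-1,14] → ·
    (4,3)@(9, 7): e=[1,37,-6] → ·
    (6,3)@(13, 7): e=[21,9,2] → #
    (7,3)@(15, 7): e=[31,-5,6] → ·
    (6,4)@(13, 9): e=[13,33,-14] → ·
  covered (3 px):
    · · · · · · · · · ·
    · · · # · · · · · ·
    · · · · # · · · · ·
    · · · · · · # · · ·
    · · · · · · · · · ·
    · · · · · · · · · ·

Z-buffer (winner per pixel, '.' = empty):
  . . . . . . . . . .
  . . . 2 1 1 1 . . .
  . 0 0 1 2 1 1 . . .
  . . . 1 0 0 2 . . .
  . . . . . . 0 0 . .
  . . . . . . . . . .

Result: 2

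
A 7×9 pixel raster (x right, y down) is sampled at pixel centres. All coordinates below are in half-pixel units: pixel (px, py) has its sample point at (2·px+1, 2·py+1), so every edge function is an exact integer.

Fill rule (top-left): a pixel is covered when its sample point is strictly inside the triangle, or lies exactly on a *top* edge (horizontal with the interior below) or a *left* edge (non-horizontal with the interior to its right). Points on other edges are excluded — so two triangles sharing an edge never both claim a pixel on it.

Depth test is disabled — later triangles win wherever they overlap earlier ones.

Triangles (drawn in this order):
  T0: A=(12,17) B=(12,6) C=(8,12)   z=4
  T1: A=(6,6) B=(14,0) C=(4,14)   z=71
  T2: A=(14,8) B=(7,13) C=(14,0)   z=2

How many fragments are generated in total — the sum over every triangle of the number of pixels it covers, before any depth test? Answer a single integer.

T0:
  2·area = 44  (B↔C swapped to make it positive)
  edge (12, 17)→(8, 12): d=(-4,-5) top-left  bias=+0
  edge (8, 12)→(12, 6): d=(4,-6) top-left  bias=+0
  edge (12, 6)→(12, 17): d=(0,11) right/bottom  bias=-1
    (5,4)@(11, 9): e=[27,6,11] → #
    (6,4)@(13, 9): e=[37,18,-11] → ·
    (4,5)@(9, 11): e=[9,2,33] → #
    (6,5)@(13, 11): e=[29,26,-11] → ·
    (4,6)@(9, 13): e=[1,10,33] → #
    (6,6)@(13, 13): e=[21,34,-11] → ·
    (4,7)@(9, 15): e=[-7,18,33] → ·
    (5,7)@(11, 15): e=[3,30,11] → #
    (6,7)@(13, 15): e=[13,42,-11] → ·
    (5,8)@(11, 17): e=[-5,38,11] → ·
  covered (6 px):
    · · · · · · ·
    · · · · · · ·
    · · · · · · ·
    · · · · · · ·
    · · · · · # ·
    · · · · # # ·
    · · · · # # ·
    · · · · · # ·
    · · · · · · ·
T1:
  2·area = 52
  edge (6, 6)→(14, 0): d=(8,-6) top-left  bias=+0
  edge (14, 0)→(4, 14): d=(-10,14) right/bottom  bias=-1
  edge (4, 14)→(6, 6): d=(2,-8) top-left  bias=+0
    (6,0)@(13, 1): e=[2,4,46] → #
    (5,1)@(11, 3): e=[6,12,34] → #
    (6,1)@(13, 3): e=[18,-16,50] → ·
    (4,2)@(9, 5): e=[10,20,22] → #
    (5,2)@(11, 5): e=[22,-8,38] → ·
    (3,3)@(7, 7): e=[14,28,10] → #
    (4,3)@(9, 7): e=[26,0,26] → ·  [on edge]
    (3,4)@(7, 9): e=[30,8,14] → #
    (4,4)@(9, 9): e=[42,-20,30] → ·
    (2,5)@(5, 11): e=[34,16,2] → #
    (3,5)@(7, 11): e=[46,-12,18] → ·
    (2,6)@(5, 13): e=[50,-4,6] → ·
  covered (6 px):
    · · · · · · #
    · · · · · # ·
    · · · · # · ·
    · · · # · · ·
    · · · # · · ·
    · · # · · · ·
    · · · · · · ·
    · · · · · · ·
    · · · · · · ·
T2:
  2·area = 56
  edge (14, 8)→(7, 13): d=(-7,5) right/bottom  bias=-1
  edge (7, 13)→(14, 0): d=(7,-13) top-left  bias=+0
  edge (14, 0)→(14, 8): d=(0,8) right/bottom  bias=-1
    (6,1)@(13, 3): e=[40,8,8] → #
    (6,2)@(13, 5): e=[26,22,8] → #
    (5,3)@(11, 7): e=[22,10,24] → #
    (5,4)@(11, 9): e=[8,24,24] → #
    (6,4)@(13, 9): e=[-2,50,8] → ·
    (4,5)@(9, 11): e=[4,12,40] → #
    (5,5)@(11, 11): e=[-6,38,24] → ·
    (3,6)@(7, 13): e=[0,0,56] → ·  [on edge]
    (4,6)@(9, 13): e=[-10,26,40] → ·
  covered (6 px):
    · · · · · · ·
    · · · · · · #
    · · · · · · #
    · · · · · # #
    · · · · · # ·
    · · · · # · ·
    · · · · · · ·
    · · · · · · ·
    · · · · · · ·

Final: 18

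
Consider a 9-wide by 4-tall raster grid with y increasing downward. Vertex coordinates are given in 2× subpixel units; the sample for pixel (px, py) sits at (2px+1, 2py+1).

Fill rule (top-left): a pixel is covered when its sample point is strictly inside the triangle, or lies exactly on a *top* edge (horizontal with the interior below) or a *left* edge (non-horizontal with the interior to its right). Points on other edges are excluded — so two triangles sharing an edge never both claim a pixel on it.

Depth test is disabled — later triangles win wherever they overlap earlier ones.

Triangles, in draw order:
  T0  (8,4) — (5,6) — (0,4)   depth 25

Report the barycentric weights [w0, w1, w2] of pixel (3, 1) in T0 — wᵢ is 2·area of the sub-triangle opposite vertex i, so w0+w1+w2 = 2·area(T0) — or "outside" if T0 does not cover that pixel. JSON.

T0:
  2·area = 16
  edge (8, 4)→(5, 6): d=(-3,2) right/bottom  bias=-1
  edge (5, 6)→(0, 4): d=(-5,-2) top-left  bias=+0
  edge (0, 4)→(8, 4): d=(8,0) top-left  bias=+0
    (1,2)@(3, 5): e=[7,1,8] → #
    (2,2)@(5, 5): e=[3,5,8] → #
    (3,2)@(7, 5): e=[-1,9,8] → ·
    (1,3)@(3, 7): e=[1,-9,24] → ·
    (2,3)@(5, 7): e=[-3,-5,24] → ·
  covered (2 px):
    · · · · · · · · ·
    · · · · · · · · ·
    · # # · · · · · ·
    · · · · · · · · ·

Final: "outside"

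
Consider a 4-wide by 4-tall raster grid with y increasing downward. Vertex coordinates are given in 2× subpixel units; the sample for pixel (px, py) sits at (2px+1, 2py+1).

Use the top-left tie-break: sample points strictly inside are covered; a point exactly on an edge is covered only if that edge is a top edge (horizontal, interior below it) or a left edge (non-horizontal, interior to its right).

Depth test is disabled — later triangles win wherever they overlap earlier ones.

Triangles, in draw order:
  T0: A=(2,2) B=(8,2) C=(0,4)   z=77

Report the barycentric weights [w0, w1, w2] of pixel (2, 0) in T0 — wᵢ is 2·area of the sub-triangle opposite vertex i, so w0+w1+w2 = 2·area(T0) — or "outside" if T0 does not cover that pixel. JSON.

T0:
  2·area = 12
  edge (2, 2)→(8, 2): d=(6,0) top-left  bias=+0
  edge (8, 2)→(0, 4): d=(-8,2) right/bottom  bias=-1
  edge (0, 4)→(2, 2): d=(2,-2) top-left  bias=+0
    (1,0)@(3, 1): e=[-6,18,0] → ·  [on edge]
    (0,1)@(1, 3): e=[6,6,0] → #  [on edge]
    (1,1)@(3, 3): e=[6,2,4] → #
    (2,1)@(5, 3): e=[6,-2,8] → ·
    (0,2)@(1, 5): e=[18,-10,4] → ·
    (1,2)@(3, 5): e=[18,-14,8] → ·
  covered (2 px):
    · · · ·
    # # · ·
    · · · ·
    · · · ·

Result: "outside"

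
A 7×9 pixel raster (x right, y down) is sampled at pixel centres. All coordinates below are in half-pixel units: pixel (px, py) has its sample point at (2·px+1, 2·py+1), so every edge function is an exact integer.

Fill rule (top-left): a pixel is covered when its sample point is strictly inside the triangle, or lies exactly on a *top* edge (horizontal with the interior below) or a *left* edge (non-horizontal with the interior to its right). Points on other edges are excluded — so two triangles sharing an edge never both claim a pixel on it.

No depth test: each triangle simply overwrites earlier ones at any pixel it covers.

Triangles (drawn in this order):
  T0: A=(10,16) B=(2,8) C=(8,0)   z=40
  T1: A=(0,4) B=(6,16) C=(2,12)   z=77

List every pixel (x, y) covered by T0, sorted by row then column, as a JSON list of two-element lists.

T0:
  2·area = 112
  edge (10, 16)→(2, 8): d=(-8,-8) top-left  bias=+0
  edge (2, 8)→(8, 0): d=(6,-8) top-left  bias=+0
  edge (8, 0)→(10, 16): d=(2,16) right/bottom  bias=-1
    (3,1)@(7, 3): e=[80,10,22] → █
    (4,1)@(9, 3): e=[96,26,-10] → ·
    (2,2)@(5, 5): e=[48,6,58] → █
    (4,2)@(9, 5): e=[80,38,-6] → ·
    (0,3)@(1, 7): e=[0,-14,126] → ·  [on edge]
    (1,3)@(3, 7): e=[16,2,94] → █
    (4,3)@(9, 7): e=[64,50,-2] → ·
    (1,4)@(3, 9): e=[0,14,98] → █  [on edge]
    (4,4)@(9, 9): e=[48,62,2] → █
    (5,4)@(11, 9): e=[64,78,-30] → ·
    (1,5)@(3, 11): e=[-16,26,102] → ·
    (2,5)@(5, 11): e=[0,42,70] → █  [on edge]
    (3,6)@(7, 13): e=[0,70,42] → █  [on edge]
    (4,7)@(9, 15): e=[0,98,14] → █  [on edge]
    (5,8)@(11, 17): e=[0,126,-14] → ·  [on edge]
  covered (16 px):
    · · · · · · ·
    · · · █ · · ·
    · · █ █ · · ·
    · █ █ █ · · ·
    · █ █ █ █ · ·
    · · █ █ █ · ·
    · · · █ █ · ·
    · · · · █ · ·
    · · · · · · ·
T1:
  2·area = 24
  edge (0, 4)→(6, 16): d=(6,12) right/bottom  bias=-1
  edge (6, 16)→(2, 12): d=(-4,-4) top-left  bias=+0
  edge (2, 12)→(0, 4): d=(-2,-8) top-left  bias=+0
    (0,3)@(1, 7): e=[6,16,2] → █
    (1,3)@(3, 7): e=[-18,24,18] → ·
    (0,4)@(1, 9): e=[18,8,-2] → ·
    (0,5)@(1, 11): e=[30,0,-6] → ·  [on edge]
    (1,5)@(3, 11): e=[6,8,10] → █
    (2,5)@(5, 11): e=[-18,16,26] → ·
    (1,6)@(3, 13): e=[18,0,6] → █  [on edge]
    (2,6)@(5, 13): e=[-6,8,22] → ·
    (1,7)@(3, 15): e=[30,-8,2] → ·
    (2,7)@(5, 15): e=[6,0,18] → █  [on edge]
    (3,7)@(7, 15): e=[-18,8,34] → ·
    (2,8)@(5, 17): e=[18,-8,14] → ·
    (3,8)@(7, 17): e=[-6,0,30] → ·  [on edge]
  covered (4 px):
    · · · · · · ·
    · · · · · · ·
    · · · · · · ·
    █ · · · · · ·
    · · · · · · ·
    · █ · · · · ·
    · █ · · · · ·
    · · █ · · · ·
    · · · · · · ·

Final: [[3,1],[2,2],[3,2],[1,3],[2,3],[3,3],[1,4],[2,4],[3,4],[4,4],[2,5],[3,5],[4,5],[3,6],[4,6],[4,7]]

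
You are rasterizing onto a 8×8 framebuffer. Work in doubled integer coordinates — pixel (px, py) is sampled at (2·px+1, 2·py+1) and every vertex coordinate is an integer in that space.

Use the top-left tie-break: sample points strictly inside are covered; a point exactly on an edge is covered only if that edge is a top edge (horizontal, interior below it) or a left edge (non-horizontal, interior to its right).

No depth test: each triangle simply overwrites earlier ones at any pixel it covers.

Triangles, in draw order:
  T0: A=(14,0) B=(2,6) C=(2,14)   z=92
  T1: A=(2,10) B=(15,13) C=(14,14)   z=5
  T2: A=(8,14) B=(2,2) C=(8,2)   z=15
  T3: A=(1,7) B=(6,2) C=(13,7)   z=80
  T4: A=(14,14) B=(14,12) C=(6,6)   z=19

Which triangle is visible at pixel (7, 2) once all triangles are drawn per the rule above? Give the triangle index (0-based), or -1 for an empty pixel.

T0:
  2·area = 96  (B↔C swapped to make it positive)
  edge (14, 0)→(2, 14): d=(-12,14) right/bottom  bias=-1
  edge (2, 14)→(2, 6): d=(0,-8) top-left  bias=+0
  edge (2, 6)→(14, 0): d=(12,-6) top-left  bias=+0
    (6,0)@(13, 1): e=[2,88,6] → X
    (7,0)@(15, 1): e=[-26,104,18] → .
    (4,1)@(9, 3): e=[34,56,6] → X
    (5,1)@(11, 3): e=[6,72,18] → X
    (6,1)@(13, 3): e=[-22,88,30] → .
    (2,2)@(5, 5): e=[66,24,6] → X
    (3,2)@(7, 5): e=[38,40,18] → X
    (5,2)@(11, 5): e=[-18,72,42] → .
    (1,3)@(3, 7): e=[70,8,18] → X
    (4,3)@(9, 7): e=[-14,56,54] → .
    (1,4)@(3, 9): e=[46,8,42] → X
    (3,4)@(7, 9): e=[-10,40,66] → .
  covered (12 px):
    . . . . . . X .
    . . . . X X . .
    . . X X X . . .
    . X X X . . . .
    . X X . . . . .
    . X . . . . . .
    . . . . . . . .
    . . . . . . . .
T1:
  2·area = 16
  edge (2, 10)→(15, 13): d=(13,3) right/bottom  bias=-1
  edge (15, 13)→(14, 14): d=(-1,1) right/bottom  bias=-1
  edge (14, 14)→(2, 10): d=(-12,-4) top-left  bias=+0
    (2,5)@(5, 11): e=[4,12,0] → X  [on edge]
    (3,5)@(7, 11): e=[-2,10,8] → .
    (2,6)@(5, 13): e=[30,10,-24] → .
    (5,6)@(11, 13): e=[12,4,0] → X  [on edge]
    (6,6)@(13, 13): e=[6,2,8] → X
    (7,6)@(15, 13): e=[0,0,16] → .  [on edge]
    (5,7)@(11, 15): e=[38,2,-24] → .
    (6,7)@(13, 15): e=[32,0,-16] → .  [on edge]
  covered (3 px):
    . . . . . . . .
    . . . . . . . .
    . . . . . . . .
    . . . . . . . .
    . . . . . . . .
    . . X . . . . .
    . . . . . X X .
    . . . . . . . .
T2:
  2·area = 72
  edge (8, 14)→(2, 2): d=(-6,-12) top-left  bias=+0
  edge (2, 2)→(8, 2): d=(6,0) top-left  bias=+0
  edge (8, 2)→(8, 14): d=(0,12) right/bottom  bias=-1
    (1,1)@(3, 3): e=[6,6,60] → X
    (2,1)@(5, 3): e=[30,6,36] → X
    (3,1)@(7, 3): e=[54,6,12] → X
    (4,1)@(9, 3): e=[78,6,-12] → .
    (1,2)@(3, 5): e=[-6,18,60] → .
    (2,2)@(5, 5): e=[18,18,36] → X
    (4,2)@(9, 5): e=[66,18,-12] → .
    (2,3)@(5, 7): e=[6,30,36] → X
    (4,3)@(9, 7): e=[54,30,-12] → .
    (2,4)@(5, 9): e=[-6,42,36] → .
    (3,4)@(7, 9): e=[18,42,12] → X
    (4,4)@(9, 9): e=[42,42,-12] → .
  covered (9 px):
    . . . . . . . .
    . X X X . . . .
    . . X X . . . .
    . . X X . . . .
    . . . X . . . .
    . . . X . . . .
    . . . . . . . .
    . . . . . . . .
T3:
  2·area = 60
  edge (1, 7)→(6, 2): d=(5,-5) top-left  bias=+0
  edge (6, 2)→(13, 7): d=(7,5) right/bottom  bias=-1
  edge (13, 7)→(1, 7): d=(-12,0) right/bottom  bias=-1
    (3,0)@(7, 1): e=[0,-12,72] → .  [on edge]
    (2,1)@(5, 3): e=[0,12,48] → X  [on edge]
    (3,1)@(7, 3): e=[10,2,48] → X
    (4,1)@(9, 3): e=[20,-8,48] → .
    (1,2)@(3, 5): e=[0,36,24] → X  [on edge]
    (4,2)@(9, 5): e=[30,6,24] → X
    (5,2)@(11, 5): e=[40,-4,24] → .
    (0,3)@(1, 7): e=[0,60,0] → .  [on edge]
    (1,3)@(3, 7): e=[10,50,0] → .  [on edge]
    (2,3)@(5, 7): e=[20,40,0] → .  [on edge]
    (3,3)@(7, 7): e=[30,30,0] → .  [on edge]
    (4,3)@(9, 7): e=[40,20,0] → .  [on edge]
    (5,3)@(11, 7): e=[50,10,0] → .  [on edge]
    (6,3)@(13, 7): e=[60,0,0] → .  [on edge]
    (7,3)@(15, 7): e=[70,-10,0] → .  [on edge]
  covered (6 px):
    . . . . . . . .
    . . X X . . . .
    . X X X X . . .
    . . . . . . . .
    . . . . . . . .
    . . . . . . . .
    . . . . . . . .
    . . . . . . . .
T4:
  2·area = 16  (B↔C swapped to make it positive)
  edge (14, 14)→(6, 6): d=(-8,-8) top-left  bias=+0
  edge (6, 6)→(14, 12): d=(8,6) right/bottom  bias=-1
  edge (14, 12)→(14, 14): d=(0,2) right/bottom  bias=-1
    (0,0)@(1, 1): e=[0,-10,26] → .  [on edge]
    (1,1)@(3, 3): e=[0,-6,22] → .  [on edge]
    (2,2)@(5, 5): e=[0,-2,18] → .  [on edge]
    (3,3)@(7, 7): e=[0,2,14] → X  [on edge]
    (4,3)@(9, 7): e=[16,-10,10] → .
    (3,4)@(7, 9): e=[-16,18,14] → .
    (4,4)@(9, 9): e=[0,6,10] → X  [on edge]
    (5,4)@(11, 9): e=[16,-6,6] → .
    (4,5)@(9, 11): e=[-16,22,10] → .
    (5,5)@(11, 11): e=[0,10,6] → X  [on edge]
    (6,5)@(13, 11): e=[16,-2,2] → .
    (5,6)@(11, 13): e=[-16,26,6] → .
    (6,6)@(13, 13): e=[0,14,2] → X  [on edge]
    (7,7)@(15, 15): e=[0,18,-2] → .  [on edge]
  covered (4 px):
    . . . . . . . .
    . . . . . . . .
    . . . . . . . .
    . . . X . . . .
    . . . . X . . .
    . . . . . X . .
    . . . . . . X .
    . . . . . . . .

Z-buffer (winner per pixel, '.' = empty):
  . . . . . . 0 .
  . 2 3 3 0 0 . .
  . 3 3 3 3 . . .
  . 0 2 4 . . . .
  . 0 0 2 4 . . .
  . 0 1 2 . 4 . .
  . . . . . 1 4 .
  . . . . . . . .

Result: -1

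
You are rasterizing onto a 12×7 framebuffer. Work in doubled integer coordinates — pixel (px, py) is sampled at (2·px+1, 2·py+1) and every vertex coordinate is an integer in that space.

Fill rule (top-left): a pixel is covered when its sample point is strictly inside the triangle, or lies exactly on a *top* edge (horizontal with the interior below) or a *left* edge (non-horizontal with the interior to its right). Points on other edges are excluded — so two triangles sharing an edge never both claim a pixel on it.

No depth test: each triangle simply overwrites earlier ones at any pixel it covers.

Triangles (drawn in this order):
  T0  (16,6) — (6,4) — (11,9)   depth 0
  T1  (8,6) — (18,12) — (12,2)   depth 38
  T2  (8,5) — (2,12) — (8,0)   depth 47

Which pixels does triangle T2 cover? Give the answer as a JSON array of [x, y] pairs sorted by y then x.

T0:
  2·area = 40  (B↔C swapped to make it positive)
  edge (16, 6)→(11, 9): d=(-5,3) right/bottom  bias=-1
  edge (11, 9)→(6, 4): d=(-5,-5) top-left  bias=+0
  edge (6, 4)→(16, 6): d=(10,2) right/bottom  bias=-1
    (1,0)@(3, 1): e=[64,0,-24] → ·  [on edge]
    (0,1)@(1, 3): e=[60,-20,0] → ·  [on edge]
    (2,1)@(5, 3): e=[48,0,-8] → ·  [on edge]
    (10,1)@(21, 3): e=[0,80,-40] → ·  [on edge]
    (3,2)@(7, 5): e=[32,0,8] → #  [on edge]
    (4,2)@(9, 5): e=[26,10,4] → #
    (5,2)@(11, 5): e=[20,20,0] → ·  [on edge]
    (3,3)@(7, 7): e=[22,-10,28] → ·
    (4,3)@(9, 7): e=[16,0,24] → #  [on edge]
    (5,3)@(11, 7): e=[10,10,20] → #
    (6,3)@(13, 7): e=[4,20,16] → #
    (7,3)@(15, 7): e=[-2,30,12] → ·
    (10,3)@(21, 7): e=[-20,60,0] → ·  [on edge]
    (5,4)@(11, 9): e=[0,0,40] → ·  [on edge]
    (6,5)@(13, 11): e=[-16,0,56] → ·  [on edge]
    (7,6)@(15, 13): e=[-32,0,72] → ·  [on edge]
  covered (5 px):
    · · · · · · · · · · · ·
    · · · · · · · · · · · ·
    · · · # # · · · · · · ·
    · · · · # # # · · · · ·
    · · · · · · · · · · · ·
    · · · · · · · · · · · ·
    · · · · · · · · · · · ·
T1:
  2·area = 64  (B↔C swapped to make it positive)
  edge (8, 6)→(12, 2): d=(4,-4) top-left  bias=+0
  edge (12, 2)→(18, 12): d=(6,10) right/bottom  bias=-1
  edge (18, 12)→(8, 6): d=(-10,-6) top-left  bias=+0
    (6,0)@(13, 1): e=[0,-16,80] → ·  [on edge]
    (1,1)@(3, 3): e=[-32,96,0] → ·  [on edge]
    (5,1)@(11, 3): e=[0,16,48] → #  [on edge]
    (6,1)@(13, 3): e=[8,-4,60] → ·
    (4,2)@(9, 5): e=[0,48,16] → #  [on edge]
    (6,2)@(13, 5): e=[16,8,40] → #
    (7,2)@(15, 5): e=[24,-12,52] → ·
    (3,3)@(7, 7): e=[0,80,-16] → ·  [on edge]
    (4,3)@(9, 7): e=[8,60,-4] → ·
    (5,3)@(11, 7): e=[16,40,8] → #
    (7,3)@(15, 7): e=[32,0,32] → ·  [on edge]
    (2,4)@(5, 9): e=[0,112,-48] → ·  [on edge]
    (6,4)@(13, 9): e=[32,32,0] → #  [on edge]
    (1,5)@(3, 11): e=[0,144,-80] → ·  [on edge]
    (0,6)@(1, 13): e=[0,176,-112] → ·  [on edge]
  covered (9 px):
    · · · · · · · · · · · ·
    · · · · · # · · · · · ·
    · · · · # # # · · · · ·
    · · · · · # # · · · · ·
    · · · · · · # # · · · ·
    · · · · · · · · # · · ·
    · · · · · · · · · · · ·
T2:
  2·area = 30
  edge (8, 5)→(2, 12): d=(-6,7) right/bottom  bias=-1
  edge (2, 12)→(8, 0): d=(6,-12) top-left  bias=+0
  edge (8, 0)→(8, 5): d=(0,5) right/bottom  bias=-1
    (3,1)@(7, 3): e=[19,6,5] → #
    (4,1)@(9, 3): e=[5,30,-5] → ·
    (3,2)@(7, 5): e=[7,18,5] → #
    (4,2)@(9, 5): e=[-7,42,-5] → ·
    (2,3)@(5, 7): e=[9,6,15] → #
    (3,3)@(7, 7): e=[-5,30,5] → ·
    (2,4)@(5, 9): e=[-3,18,15] → ·
  covered (3 px):
    · · · · · · · · · · · ·
    · · · # · · · · · · · ·
    · · · # · · · · · · · ·
    · · # · · · · · · · · ·
    · · · · · · · · · · · ·
    · · · · · · · · · · · ·
    · · · · · · · · · · · ·

Final: [[3,1],[3,2],[2,3]]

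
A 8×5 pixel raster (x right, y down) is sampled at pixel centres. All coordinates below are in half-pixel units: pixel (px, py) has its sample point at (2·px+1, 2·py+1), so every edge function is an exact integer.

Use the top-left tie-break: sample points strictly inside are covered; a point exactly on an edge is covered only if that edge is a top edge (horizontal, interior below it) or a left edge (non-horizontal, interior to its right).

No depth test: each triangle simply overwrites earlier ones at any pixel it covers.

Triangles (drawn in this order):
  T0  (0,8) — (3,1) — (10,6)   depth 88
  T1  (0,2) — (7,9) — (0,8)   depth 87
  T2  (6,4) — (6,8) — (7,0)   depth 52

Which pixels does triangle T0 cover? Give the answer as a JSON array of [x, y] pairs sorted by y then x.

T0:
  2·area = 64
  edge (0, 8)→(3, 1): d=(3,-7) top-left  bias=+0
  edge (3, 1)→(10, 6): d=(7,5) right/bottom  bias=-1
  edge (10, 6)→(0, 8): d=(-10,2) right/bottom  bias=-1
    (1,0)@(3, 1): e=[0,0,64] → .  [on edge]
    (1,1)@(3, 3): e=[6,14,44] → X
    (2,1)@(5, 3): e=[20,4,40] → X
    (3,1)@(7, 3): e=[34,-6,36] → .
    (1,2)@(3, 5): e=[12,28,24] → X
    (3,2)@(7, 5): e=[40,8,16] → X
    (4,2)@(9, 5): e=[54,-2,12] → .
    (7,2)@(15, 5): e=[96,-32,0] → .  [on edge]
    (0,3)@(1, 7): e=[4,52,8] → X
    (2,3)@(5, 7): e=[32,32,0] → .  [on edge]
    (3,3)@(7, 7): e=[46,22,-4] → .
    (0,4)@(1, 9): e=[10,66,-12] → .
  covered (7 px):
    . . . . . . . .
    . X X . . . . .
    . X X X . . . .
    X X . . . . . .
    . . . . . . . .
T1:
  2·area = 42
  edge (0, 2)→(7, 9): d=(7,7) right/bottom  bias=-1
  edge (7, 9)→(0, 8): d=(-7,-1) top-left  bias=+0
  edge (0, 8)→(0, 2): d=(0,-6) top-left  bias=+0
    (0,1)@(1, 3): e=[0,36,6] → .  [on edge]
    (0,2)@(1, 5): e=[14,22,6] → X
    (1,2)@(3, 5): e=[0,24,18] → .  [on edge]
    (0,3)@(1, 7): e=[28,8,6] → X
    (1,3)@(3, 7): e=[14,10,18] → X
    (2,3)@(5, 7): e=[0,12,30] → .  [on edge]
    (0,4)@(1, 9): e=[42,-6,6] → .
    (1,4)@(3, 9): e=[28,-4,18] → .
    (3,4)@(7, 9): e=[0,0,42] → .  [on edge]
  covered (3 px):
    . . . . . . . .
    . . . . . . . .
    X . . . . . . .
    X X . . . . . .
    . . . . . . . .
T2:
  2·area = 4  (B↔C swapped to make it positive)
  edge (6, 4)→(7, 0): d=(1,-4) top-left  bias=+0
  edge (7, 0)→(6, 8): d=(-1,8) right/bottom  bias=-1
  edge (6, 8)→(6, 4): d=(0,-4) top-left  bias=+0
  covered (0 px):
    . . . . . . . .
    . . . . . . . .
    . . . . . . . .
    . . . . . . . .
    . . . . . . . .

Result: [[1,1],[2,1],[1,2],[2,2],[3,2],[0,3],[1,3]]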